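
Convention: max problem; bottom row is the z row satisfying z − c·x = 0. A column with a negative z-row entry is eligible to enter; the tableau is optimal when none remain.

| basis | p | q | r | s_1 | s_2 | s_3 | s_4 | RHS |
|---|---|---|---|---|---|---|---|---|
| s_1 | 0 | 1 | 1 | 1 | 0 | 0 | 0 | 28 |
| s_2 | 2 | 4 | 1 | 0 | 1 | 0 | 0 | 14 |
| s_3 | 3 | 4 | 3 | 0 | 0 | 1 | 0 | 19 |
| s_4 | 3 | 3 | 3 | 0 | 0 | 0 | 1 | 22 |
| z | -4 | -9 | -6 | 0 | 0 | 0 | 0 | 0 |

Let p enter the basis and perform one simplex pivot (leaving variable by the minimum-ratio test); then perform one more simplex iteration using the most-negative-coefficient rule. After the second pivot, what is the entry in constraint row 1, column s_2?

Ratio test on column p — row 1: entry 0 ≤ 0; row 2: 14/2 = 7; row 3: 19/3 = 19/3; row 4: 22/3 = 22/3. Minimum is 19/3 at row 3 (s_3 leaves); pivot element 3.
Divide row 3 by 3; eliminate column p from the other rows.
Second iteration: most negative z-row entry is -11/3 in column q, so q enters.
Ratio test on column q — row 1: 28/1 = 28; row 2: (4/3)/(4/3) = 1; row 3: (19/3)/(4/3) = 19/4; row 4: entry -1 ≤ 0. Minimum is 1 at row 2 (s_2 leaves); pivot element 4/3.
Divide row 2 by 4/3; eliminate column q from the other rows.
After both pivots, the entry at constraint row 1, column s_2 is -3/4.

-3/4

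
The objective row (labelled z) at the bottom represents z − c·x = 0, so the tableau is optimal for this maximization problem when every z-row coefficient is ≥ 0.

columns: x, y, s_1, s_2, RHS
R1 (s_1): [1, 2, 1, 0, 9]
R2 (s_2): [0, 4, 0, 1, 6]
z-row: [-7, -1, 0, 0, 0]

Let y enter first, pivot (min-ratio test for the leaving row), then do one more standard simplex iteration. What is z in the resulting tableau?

Ratio test on column y — row 1: 9/2 = 9/2; row 2: 6/4 = 3/2. Minimum is 3/2 at row 2 (s_2 leaves); pivot element 4.
Pivot on row 2; the z-row RHS becomes 0 − (-1)·(3/2) = 3/2.
Next entering variable (most negative z-row entry -7): x.
Ratio test on column x — row 1: 6/1 = 6; row 2: entry 0 ≤ 0. Minimum is 6 at row 1 (s_1 leaves); pivot element 1.
After the second pivot the z-row RHS is 3/2 − (-7)·6 = 87/2.

87/2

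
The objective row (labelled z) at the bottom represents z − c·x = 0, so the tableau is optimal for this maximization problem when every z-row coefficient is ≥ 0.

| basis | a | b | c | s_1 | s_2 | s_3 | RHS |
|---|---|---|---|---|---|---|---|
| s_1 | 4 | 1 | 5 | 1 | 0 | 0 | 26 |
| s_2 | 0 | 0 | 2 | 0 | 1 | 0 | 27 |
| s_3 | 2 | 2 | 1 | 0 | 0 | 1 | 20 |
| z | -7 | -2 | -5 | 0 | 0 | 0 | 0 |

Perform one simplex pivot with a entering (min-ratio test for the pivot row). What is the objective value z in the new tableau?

Ratio test on column a — row 1: 26/4 = 13/2; row 2: entry 0 ≤ 0; row 3: 20/2 = 10. Minimum is 13/2 at row 1 (s_1 leaves); pivot element 4.
Pivot on row 1; the z-row RHS becomes 0 − (-7)·(13/2) = 91/2.

91/2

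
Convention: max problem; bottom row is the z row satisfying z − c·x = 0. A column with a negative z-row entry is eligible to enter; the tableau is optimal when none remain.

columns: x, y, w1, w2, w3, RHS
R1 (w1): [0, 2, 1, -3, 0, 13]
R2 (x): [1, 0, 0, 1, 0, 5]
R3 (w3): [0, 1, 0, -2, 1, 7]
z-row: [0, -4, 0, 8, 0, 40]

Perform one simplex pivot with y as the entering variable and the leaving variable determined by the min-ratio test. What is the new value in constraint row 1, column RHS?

13/2

Ratio test on column y — row 1: 13/2 = 13/2; row 2: entry 0 ≤ 0; row 3: 7/1 = 7. Minimum is 13/2 at row 1 (w1 leaves); pivot element 2.
Divide row 1 by 2; eliminate column y from the other rows.
In the new row 1, the RHS entry is the old entry divided by the pivot: 13/2 = 13/2.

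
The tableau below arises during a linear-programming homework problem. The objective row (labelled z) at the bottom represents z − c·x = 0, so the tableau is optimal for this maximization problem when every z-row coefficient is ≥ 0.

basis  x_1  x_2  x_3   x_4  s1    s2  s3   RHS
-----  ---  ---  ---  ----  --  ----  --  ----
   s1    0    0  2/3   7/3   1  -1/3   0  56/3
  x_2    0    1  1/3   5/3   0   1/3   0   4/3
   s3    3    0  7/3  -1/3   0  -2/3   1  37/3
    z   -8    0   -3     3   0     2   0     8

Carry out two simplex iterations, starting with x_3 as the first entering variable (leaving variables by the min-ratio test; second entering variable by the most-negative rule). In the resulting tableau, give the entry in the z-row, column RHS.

Ratio test on column x_3 — row 1: (56/3)/(2/3) = 28; row 2: (4/3)/(1/3) = 4; row 3: (37/3)/(7/3) = 37/7. Minimum is 4 at row 2 (x_2 leaves); pivot element 1/3.
Divide row 2 by 1/3; eliminate column x_3 from the other rows.
Second iteration: most negative z-row entry is -8 in column x_1, so x_1 enters.
Ratio test on column x_1 — row 1: entry 0 ≤ 0; row 2: entry 0 ≤ 0; row 3: 3/3 = 1. Minimum is 1 at row 3 (s3 leaves); pivot element 3.
Divide row 3 by 3; eliminate column x_1 from the other rows.
After both pivots, the entry at the z-row, column RHS is 28.

28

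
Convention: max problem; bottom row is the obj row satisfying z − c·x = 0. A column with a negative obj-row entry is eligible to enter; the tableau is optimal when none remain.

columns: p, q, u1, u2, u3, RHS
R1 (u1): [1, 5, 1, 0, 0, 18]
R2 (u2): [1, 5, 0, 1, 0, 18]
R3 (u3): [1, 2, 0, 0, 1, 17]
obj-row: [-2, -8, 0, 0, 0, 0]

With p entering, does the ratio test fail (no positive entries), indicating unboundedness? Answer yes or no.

Column p has positive entries in row(s) 1, 2, 3, so the ratio test bounds it — not unbounded.

no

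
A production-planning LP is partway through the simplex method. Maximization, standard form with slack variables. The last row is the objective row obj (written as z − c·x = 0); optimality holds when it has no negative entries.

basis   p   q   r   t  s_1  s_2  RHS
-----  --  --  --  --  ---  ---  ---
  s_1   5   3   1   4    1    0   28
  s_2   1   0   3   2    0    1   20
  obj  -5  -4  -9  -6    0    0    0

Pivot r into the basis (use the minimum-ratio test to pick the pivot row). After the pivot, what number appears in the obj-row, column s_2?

Ratio test on column r — row 1: 28/1 = 28; row 2: 20/3 = 20/3. Minimum is 20/3 at row 2 (s_2 leaves); pivot element 3.
Divide row 2 by 3; eliminate column r from the other rows.
obj-row update in column s_2: 0 − (-9)·(1/3) = 3.

3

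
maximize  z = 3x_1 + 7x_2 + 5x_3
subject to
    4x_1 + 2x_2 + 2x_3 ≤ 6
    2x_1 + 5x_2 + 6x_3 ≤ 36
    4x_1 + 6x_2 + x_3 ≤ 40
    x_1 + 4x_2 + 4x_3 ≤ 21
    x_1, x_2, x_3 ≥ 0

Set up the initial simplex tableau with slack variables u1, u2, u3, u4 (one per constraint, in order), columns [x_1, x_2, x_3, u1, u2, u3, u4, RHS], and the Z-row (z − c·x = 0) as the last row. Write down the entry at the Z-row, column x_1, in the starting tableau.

-3

The Z-row carries the negated objective coefficients: the x_1 entry is -3.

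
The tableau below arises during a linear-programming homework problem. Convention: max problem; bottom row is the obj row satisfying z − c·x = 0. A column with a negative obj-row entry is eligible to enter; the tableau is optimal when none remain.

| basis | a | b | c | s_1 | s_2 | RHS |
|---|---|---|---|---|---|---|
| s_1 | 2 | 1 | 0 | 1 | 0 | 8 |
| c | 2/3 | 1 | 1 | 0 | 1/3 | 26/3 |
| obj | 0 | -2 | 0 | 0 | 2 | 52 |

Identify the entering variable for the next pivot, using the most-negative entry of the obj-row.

b

Negative obj-row entries: b: -2.
The most negative is -2 in column b, so b enters.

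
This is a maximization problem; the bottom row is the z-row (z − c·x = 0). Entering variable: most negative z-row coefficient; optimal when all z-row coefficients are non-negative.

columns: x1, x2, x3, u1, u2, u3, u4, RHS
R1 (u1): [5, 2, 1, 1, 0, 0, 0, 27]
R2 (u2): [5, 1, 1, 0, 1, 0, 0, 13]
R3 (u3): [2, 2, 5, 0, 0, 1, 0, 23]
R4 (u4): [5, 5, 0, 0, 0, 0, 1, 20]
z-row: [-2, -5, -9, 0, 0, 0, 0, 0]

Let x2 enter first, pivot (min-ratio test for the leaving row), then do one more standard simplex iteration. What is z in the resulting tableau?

Ratio test on column x2 — row 1: 27/2 = 27/2; row 2: 13/1 = 13; row 3: 23/2 = 23/2; row 4: 20/5 = 4. Minimum is 4 at row 4 (u4 leaves); pivot element 5.
Pivot on row 4; the z-row RHS becomes 0 − (-5)·4 = 20.
Next entering variable (most negative z-row entry -9): x3.
Ratio test on column x3 — row 1: 19/1 = 19; row 2: 9/1 = 9; row 3: 15/5 = 3; row 4: entry 0 ≤ 0. Minimum is 3 at row 3 (u3 leaves); pivot element 5.
After the second pivot the z-row RHS is 20 − (-9)·3 = 47.

47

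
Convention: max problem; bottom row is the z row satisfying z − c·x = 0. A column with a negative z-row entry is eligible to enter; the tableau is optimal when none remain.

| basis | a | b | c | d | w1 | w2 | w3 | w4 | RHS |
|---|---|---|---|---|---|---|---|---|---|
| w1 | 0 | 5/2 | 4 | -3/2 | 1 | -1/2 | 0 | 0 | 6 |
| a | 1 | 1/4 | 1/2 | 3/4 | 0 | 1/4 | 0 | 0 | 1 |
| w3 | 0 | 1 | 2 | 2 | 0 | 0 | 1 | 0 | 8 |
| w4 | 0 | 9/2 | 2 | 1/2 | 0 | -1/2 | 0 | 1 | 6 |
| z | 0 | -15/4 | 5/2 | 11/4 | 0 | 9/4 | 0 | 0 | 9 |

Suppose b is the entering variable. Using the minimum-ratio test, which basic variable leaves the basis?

Column b entries and ratios — w1: 6/(5/2) = 12/5; a: 1/(1/4) = 4; w3: 8/1 = 8; w4: 6/(9/2) = 4/3.
Smallest ratio is 4/3 in the row of w4, so w4 leaves.

w4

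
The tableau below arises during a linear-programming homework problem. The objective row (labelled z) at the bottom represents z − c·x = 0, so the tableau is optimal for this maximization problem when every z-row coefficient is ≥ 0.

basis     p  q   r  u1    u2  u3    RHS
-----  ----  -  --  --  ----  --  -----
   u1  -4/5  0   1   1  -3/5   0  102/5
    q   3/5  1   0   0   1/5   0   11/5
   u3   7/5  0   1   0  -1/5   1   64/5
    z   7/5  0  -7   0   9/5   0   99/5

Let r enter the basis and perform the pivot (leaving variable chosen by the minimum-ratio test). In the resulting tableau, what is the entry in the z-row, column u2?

2/5

Ratio test on column r — row 1: (102/5)/1 = 102/5; row 2: entry 0 ≤ 0; row 3: (64/5)/1 = 64/5. Minimum is 64/5 at row 3 (u3 leaves); pivot element 1.
Divide row 3 by 1; eliminate column r from the other rows.
z-row update in column u2: 9/5 − (-7)·(-1/5) = 2/5.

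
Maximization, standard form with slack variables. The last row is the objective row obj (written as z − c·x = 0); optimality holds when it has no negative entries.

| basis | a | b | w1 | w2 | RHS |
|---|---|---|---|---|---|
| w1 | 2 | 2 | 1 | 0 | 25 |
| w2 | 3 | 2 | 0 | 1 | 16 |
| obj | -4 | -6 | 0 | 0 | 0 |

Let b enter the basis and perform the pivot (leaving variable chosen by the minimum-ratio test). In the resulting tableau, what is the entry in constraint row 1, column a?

-1

Ratio test on column b — row 1: 25/2 = 25/2; row 2: 16/2 = 8. Minimum is 8 at row 2 (w2 leaves); pivot element 2.
Divide row 2 by 2; eliminate column b from the other rows.
Row 1 update in column a: 2 − 2·(3/2) = -1.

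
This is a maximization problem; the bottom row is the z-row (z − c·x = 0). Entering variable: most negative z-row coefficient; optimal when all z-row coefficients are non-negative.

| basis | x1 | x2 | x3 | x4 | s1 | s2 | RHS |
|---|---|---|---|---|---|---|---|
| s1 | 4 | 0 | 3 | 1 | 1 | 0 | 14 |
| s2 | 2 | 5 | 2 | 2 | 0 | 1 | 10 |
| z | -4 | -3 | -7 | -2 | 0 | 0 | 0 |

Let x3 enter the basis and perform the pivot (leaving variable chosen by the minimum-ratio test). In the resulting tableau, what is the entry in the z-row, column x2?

-3

Ratio test on column x3 — row 1: 14/3 = 14/3; row 2: 10/2 = 5. Minimum is 14/3 at row 1 (s1 leaves); pivot element 3.
Divide row 1 by 3; eliminate column x3 from the other rows.
z-row update in column x2: -3 − (-7)·0 = -3.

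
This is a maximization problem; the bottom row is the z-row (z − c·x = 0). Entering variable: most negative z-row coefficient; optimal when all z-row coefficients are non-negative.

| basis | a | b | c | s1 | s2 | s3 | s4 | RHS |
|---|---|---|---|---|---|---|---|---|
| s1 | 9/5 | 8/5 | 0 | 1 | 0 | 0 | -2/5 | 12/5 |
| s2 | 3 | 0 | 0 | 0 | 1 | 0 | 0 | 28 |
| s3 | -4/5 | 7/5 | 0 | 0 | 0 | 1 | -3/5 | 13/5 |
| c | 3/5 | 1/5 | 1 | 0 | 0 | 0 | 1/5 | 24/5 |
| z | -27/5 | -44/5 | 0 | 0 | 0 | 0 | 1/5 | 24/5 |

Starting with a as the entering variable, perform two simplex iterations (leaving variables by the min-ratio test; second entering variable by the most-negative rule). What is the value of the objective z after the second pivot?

Ratio test on column a — row 1: (12/5)/(9/5) = 4/3; row 2: 28/3 = 28/3; row 3: entry -4/5 ≤ 0; row 4: (24/5)/(3/5) = 8. Minimum is 4/3 at row 1 (s1 leaves); pivot element 9/5.
Pivot on row 1; the z-row RHS becomes 24/5 − (-27/5)·(4/3) = 12.
Next entering variable (most negative z-row entry -4): b.
Ratio test on column b — row 1: (4/3)/(8/9) = 3/2; row 2: entry -8/3 ≤ 0; row 3: (11/3)/(19/9) = 33/19; row 4: entry -1/3 ≤ 0. Minimum is 3/2 at row 1 (a leaves); pivot element 8/9.
After the second pivot the z-row RHS is 12 − (-4)·(3/2) = 18.

18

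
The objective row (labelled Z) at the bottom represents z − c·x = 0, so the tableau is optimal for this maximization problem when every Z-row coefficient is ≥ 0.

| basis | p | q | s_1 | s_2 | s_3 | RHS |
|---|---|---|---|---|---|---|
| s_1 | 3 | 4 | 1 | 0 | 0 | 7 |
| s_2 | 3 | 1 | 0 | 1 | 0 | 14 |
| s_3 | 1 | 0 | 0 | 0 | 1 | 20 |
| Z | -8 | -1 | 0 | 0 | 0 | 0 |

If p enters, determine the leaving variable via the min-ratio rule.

Column p entries and ratios — s_1: 7/3 = 7/3; s_2: 14/3 = 14/3; s_3: 20/1 = 20.
Smallest ratio is 7/3 in the row of s_1, so s_1 leaves.

s_1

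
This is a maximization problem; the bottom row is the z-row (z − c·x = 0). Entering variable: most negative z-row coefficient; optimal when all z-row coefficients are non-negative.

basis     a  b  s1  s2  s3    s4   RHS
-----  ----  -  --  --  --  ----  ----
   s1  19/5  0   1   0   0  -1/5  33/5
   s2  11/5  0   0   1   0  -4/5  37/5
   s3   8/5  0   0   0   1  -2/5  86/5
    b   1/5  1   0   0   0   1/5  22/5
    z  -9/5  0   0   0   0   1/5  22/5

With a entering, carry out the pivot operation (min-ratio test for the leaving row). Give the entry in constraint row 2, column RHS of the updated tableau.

68/19

Ratio test on column a — row 1: (33/5)/(19/5) = 33/19; row 2: (37/5)/(11/5) = 37/11; row 3: (86/5)/(8/5) = 43/4; row 4: (22/5)/(1/5) = 22. Minimum is 33/19 at row 1 (s1 leaves); pivot element 19/5.
Divide row 1 by 19/5; eliminate column a from the other rows.
Row 2 update in column RHS: 37/5 − (11/5)·(33/19) = 68/19.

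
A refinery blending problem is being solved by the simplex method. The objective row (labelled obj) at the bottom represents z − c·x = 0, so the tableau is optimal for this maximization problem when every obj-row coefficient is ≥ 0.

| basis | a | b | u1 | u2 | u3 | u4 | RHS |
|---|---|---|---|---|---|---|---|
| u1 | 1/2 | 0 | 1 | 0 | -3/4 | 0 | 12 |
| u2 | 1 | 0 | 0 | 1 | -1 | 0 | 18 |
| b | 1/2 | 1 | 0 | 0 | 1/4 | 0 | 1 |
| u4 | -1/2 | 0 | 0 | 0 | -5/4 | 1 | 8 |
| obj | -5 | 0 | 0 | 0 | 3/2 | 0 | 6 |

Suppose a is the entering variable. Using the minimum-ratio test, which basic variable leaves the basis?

b

Column a entries and ratios — u1: 12/(1/2) = 24; u2: 18/1 = 18; b: 1/(1/2) = 2; u4: -1/2 ≤ 0, skip.
Smallest ratio is 2 in the row of b, so b leaves.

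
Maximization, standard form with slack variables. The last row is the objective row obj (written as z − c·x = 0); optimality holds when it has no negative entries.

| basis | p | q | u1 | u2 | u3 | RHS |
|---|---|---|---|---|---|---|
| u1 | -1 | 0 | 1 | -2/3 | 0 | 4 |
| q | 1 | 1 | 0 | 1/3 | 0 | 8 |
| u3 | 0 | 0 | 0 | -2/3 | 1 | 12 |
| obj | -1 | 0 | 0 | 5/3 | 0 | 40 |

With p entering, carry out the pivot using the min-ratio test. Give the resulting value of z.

Ratio test on column p — row 1: entry -1 ≤ 0; row 2: 8/1 = 8; row 3: entry 0 ≤ 0. Minimum is 8 at row 2 (q leaves); pivot element 1.
Pivot on row 2; the obj-row RHS becomes 40 − (-1)·8 = 48.

48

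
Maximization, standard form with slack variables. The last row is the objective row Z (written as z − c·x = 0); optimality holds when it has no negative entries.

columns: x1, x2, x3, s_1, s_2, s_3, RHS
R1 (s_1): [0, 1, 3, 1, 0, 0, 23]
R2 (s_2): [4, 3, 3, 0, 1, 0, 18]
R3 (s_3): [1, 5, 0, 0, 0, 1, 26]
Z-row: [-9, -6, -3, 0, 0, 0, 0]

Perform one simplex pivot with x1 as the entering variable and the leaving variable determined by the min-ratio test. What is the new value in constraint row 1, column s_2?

Ratio test on column x1 — row 1: entry 0 ≤ 0; row 2: 18/4 = 9/2; row 3: 26/1 = 26. Minimum is 9/2 at row 2 (s_2 leaves); pivot element 4.
Divide row 2 by 4; eliminate column x1 from the other rows.
Row 1 update in column s_2: 0 − 0·(1/4) = 0.

0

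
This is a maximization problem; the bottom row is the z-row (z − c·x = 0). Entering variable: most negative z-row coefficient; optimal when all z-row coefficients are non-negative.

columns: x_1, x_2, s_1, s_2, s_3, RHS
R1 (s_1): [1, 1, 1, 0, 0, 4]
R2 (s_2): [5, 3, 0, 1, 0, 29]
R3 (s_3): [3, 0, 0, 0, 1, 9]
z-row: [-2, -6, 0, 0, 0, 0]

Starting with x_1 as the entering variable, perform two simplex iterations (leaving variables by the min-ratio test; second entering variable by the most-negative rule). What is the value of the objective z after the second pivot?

Ratio test on column x_1 — row 1: 4/1 = 4; row 2: 29/5 = 29/5; row 3: 9/3 = 3. Minimum is 3 at row 3 (s_3 leaves); pivot element 3.
Pivot on row 3; the z-row RHS becomes 0 − (-2)·3 = 6.
Next entering variable (most negative z-row entry -6): x_2.
Ratio test on column x_2 — row 1: 1/1 = 1; row 2: 14/3 = 14/3; row 3: entry 0 ≤ 0. Minimum is 1 at row 1 (s_1 leaves); pivot element 1.
After the second pivot the z-row RHS is 6 − (-6)·1 = 12.

12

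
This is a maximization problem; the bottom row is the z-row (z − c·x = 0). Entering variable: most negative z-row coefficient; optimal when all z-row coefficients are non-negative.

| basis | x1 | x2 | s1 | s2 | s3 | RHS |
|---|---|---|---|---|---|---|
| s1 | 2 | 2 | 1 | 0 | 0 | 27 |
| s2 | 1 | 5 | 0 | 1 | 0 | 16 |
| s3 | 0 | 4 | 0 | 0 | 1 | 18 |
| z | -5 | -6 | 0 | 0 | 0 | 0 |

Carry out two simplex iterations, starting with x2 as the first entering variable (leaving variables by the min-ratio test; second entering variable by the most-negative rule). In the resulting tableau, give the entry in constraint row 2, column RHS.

5/8

Ratio test on column x2 — row 1: 27/2 = 27/2; row 2: 16/5 = 16/5; row 3: 18/4 = 9/2. Minimum is 16/5 at row 2 (s2 leaves); pivot element 5.
Divide row 2 by 5; eliminate column x2 from the other rows.
Second iteration: most negative z-row entry is -19/5 in column x1, so x1 enters.
Ratio test on column x1 — row 1: (103/5)/(8/5) = 103/8; row 2: (16/5)/(1/5) = 16; row 3: entry -4/5 ≤ 0. Minimum is 103/8 at row 1 (s1 leaves); pivot element 8/5.
Divide row 1 by 8/5; eliminate column x1 from the other rows.
After both pivots, the entry at constraint row 2, column RHS is 5/8.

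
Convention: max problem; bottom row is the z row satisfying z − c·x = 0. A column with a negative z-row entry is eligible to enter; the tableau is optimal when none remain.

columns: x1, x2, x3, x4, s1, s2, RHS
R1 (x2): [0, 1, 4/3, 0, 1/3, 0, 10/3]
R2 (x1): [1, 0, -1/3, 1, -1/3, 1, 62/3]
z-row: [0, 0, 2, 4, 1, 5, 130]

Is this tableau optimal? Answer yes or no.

yes

Every z-row coefficient is ≥ 0, so the tableau is optimal.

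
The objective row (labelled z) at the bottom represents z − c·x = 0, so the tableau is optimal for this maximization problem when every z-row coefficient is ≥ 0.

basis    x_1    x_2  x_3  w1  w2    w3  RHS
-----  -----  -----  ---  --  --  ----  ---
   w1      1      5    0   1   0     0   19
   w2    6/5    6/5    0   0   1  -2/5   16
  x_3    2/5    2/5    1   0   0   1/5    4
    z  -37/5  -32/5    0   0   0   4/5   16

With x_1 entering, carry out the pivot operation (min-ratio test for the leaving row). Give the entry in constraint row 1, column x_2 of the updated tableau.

Ratio test on column x_1 — row 1: 19/1 = 19; row 2: 16/(6/5) = 40/3; row 3: 4/(2/5) = 10. Minimum is 10 at row 3 (x_3 leaves); pivot element 2/5.
Divide row 3 by 2/5; eliminate column x_1 from the other rows.
Row 1 update in column x_2: 5 − 1·1 = 4.

4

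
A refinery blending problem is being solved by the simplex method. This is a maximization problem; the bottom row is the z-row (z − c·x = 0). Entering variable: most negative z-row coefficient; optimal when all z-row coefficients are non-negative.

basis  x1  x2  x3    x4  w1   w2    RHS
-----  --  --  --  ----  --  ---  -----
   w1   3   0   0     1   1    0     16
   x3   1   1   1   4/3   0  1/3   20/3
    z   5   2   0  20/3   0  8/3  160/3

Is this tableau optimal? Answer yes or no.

yes

Every z-row coefficient is ≥ 0, so the tableau is optimal.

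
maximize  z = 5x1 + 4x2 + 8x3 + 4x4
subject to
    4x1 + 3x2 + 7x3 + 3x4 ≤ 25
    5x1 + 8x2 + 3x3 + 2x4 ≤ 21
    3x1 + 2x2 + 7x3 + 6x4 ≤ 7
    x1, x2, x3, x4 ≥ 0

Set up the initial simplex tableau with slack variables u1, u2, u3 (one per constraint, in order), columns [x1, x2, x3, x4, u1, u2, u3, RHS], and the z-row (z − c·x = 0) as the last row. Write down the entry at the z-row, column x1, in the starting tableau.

The z-row carries the negated objective coefficients: the x1 entry is -5.

-5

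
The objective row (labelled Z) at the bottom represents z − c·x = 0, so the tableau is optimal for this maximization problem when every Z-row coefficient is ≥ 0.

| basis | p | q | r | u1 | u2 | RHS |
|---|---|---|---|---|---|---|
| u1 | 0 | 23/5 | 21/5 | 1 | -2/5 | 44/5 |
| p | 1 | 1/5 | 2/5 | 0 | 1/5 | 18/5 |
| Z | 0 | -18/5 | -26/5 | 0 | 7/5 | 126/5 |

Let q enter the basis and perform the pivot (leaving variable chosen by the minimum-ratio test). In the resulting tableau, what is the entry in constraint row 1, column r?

21/23

Ratio test on column q — row 1: (44/5)/(23/5) = 44/23; row 2: (18/5)/(1/5) = 18. Minimum is 44/23 at row 1 (u1 leaves); pivot element 23/5.
Divide row 1 by 23/5; eliminate column q from the other rows.
In the new row 1, the r entry is the old entry divided by the pivot: (21/5)/(23/5) = 21/23.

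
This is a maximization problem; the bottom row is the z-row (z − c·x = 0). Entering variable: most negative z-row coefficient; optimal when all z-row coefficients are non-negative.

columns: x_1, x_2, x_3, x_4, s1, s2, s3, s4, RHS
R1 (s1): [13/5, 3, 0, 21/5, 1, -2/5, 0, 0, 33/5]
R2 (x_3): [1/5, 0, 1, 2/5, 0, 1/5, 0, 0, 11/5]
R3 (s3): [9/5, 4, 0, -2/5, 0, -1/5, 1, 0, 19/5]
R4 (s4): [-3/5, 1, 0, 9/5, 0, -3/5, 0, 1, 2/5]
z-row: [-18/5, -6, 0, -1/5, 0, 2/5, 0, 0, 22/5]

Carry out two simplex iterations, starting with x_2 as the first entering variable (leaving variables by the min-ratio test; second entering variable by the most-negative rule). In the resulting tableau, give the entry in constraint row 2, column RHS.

Ratio test on column x_2 — row 1: (33/5)/3 = 11/5; row 2: entry 0 ≤ 0; row 3: (19/5)/4 = 19/20; row 4: (2/5)/1 = 2/5. Minimum is 2/5 at row 4 (s4 leaves); pivot element 1.
Divide row 4 by 1; eliminate column x_2 from the other rows.
Second iteration: most negative z-row entry is -36/5 in column x_1, so x_1 enters.
Ratio test on column x_1 — row 1: (27/5)/(22/5) = 27/22; row 2: (11/5)/(1/5) = 11; row 3: (11/5)/(21/5) = 11/21; row 4: entry -3/5 ≤ 0. Minimum is 11/21 at row 3 (s3 leaves); pivot element 21/5.
Divide row 3 by 21/5; eliminate column x_1 from the other rows.
After both pivots, the entry at constraint row 2, column RHS is 44/21.

44/21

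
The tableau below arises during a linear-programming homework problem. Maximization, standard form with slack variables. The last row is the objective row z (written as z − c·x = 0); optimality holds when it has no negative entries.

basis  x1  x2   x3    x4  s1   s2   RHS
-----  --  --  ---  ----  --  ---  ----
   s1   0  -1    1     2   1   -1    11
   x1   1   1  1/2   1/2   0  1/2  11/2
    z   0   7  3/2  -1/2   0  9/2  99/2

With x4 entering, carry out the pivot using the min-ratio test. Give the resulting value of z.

209/4

Ratio test on column x4 — row 1: 11/2 = 11/2; row 2: (11/2)/(1/2) = 11. Minimum is 11/2 at row 1 (s1 leaves); pivot element 2.
Pivot on row 1; the z-row RHS becomes 99/2 − (-1/2)·(11/2) = 209/4.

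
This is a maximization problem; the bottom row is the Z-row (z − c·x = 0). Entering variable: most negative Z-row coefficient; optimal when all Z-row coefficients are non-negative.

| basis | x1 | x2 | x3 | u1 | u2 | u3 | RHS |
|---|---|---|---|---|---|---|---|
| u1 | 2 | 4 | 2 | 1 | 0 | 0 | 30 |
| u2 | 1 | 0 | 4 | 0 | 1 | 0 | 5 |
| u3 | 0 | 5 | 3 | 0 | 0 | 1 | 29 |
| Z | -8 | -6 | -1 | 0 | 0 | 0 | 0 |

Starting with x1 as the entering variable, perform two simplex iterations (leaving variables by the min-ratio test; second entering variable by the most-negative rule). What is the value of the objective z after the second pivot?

Ratio test on column x1 — row 1: 30/2 = 15; row 2: 5/1 = 5; row 3: entry 0 ≤ 0. Minimum is 5 at row 2 (u2 leaves); pivot element 1.
Pivot on row 2; the Z-row RHS becomes 0 − (-8)·5 = 40.
Next entering variable (most negative Z-row entry -6): x2.
Ratio test on column x2 — row 1: 20/4 = 5; row 2: entry 0 ≤ 0; row 3: 29/5 = 29/5. Minimum is 5 at row 1 (u1 leaves); pivot element 4.
After the second pivot the Z-row RHS is 40 − (-6)·5 = 70.

70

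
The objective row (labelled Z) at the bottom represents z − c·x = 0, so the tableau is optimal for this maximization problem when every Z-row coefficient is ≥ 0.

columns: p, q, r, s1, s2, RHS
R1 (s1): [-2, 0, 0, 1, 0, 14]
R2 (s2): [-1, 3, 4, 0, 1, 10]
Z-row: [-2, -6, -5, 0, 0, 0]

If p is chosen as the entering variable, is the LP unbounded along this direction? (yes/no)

Every constraint-row entry in column p is ≤ 0, so increasing p is unbounded.

yes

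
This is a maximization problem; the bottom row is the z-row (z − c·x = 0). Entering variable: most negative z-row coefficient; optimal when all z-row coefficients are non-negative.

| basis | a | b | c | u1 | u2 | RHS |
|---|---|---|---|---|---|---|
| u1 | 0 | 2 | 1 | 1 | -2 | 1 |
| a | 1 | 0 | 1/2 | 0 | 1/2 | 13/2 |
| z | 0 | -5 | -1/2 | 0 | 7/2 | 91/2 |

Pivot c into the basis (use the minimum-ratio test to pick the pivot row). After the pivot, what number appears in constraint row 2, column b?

-1

Ratio test on column c — row 1: 1/1 = 1; row 2: (13/2)/(1/2) = 13. Minimum is 1 at row 1 (u1 leaves); pivot element 1.
Divide row 1 by 1; eliminate column c from the other rows.
Row 2 update in column b: 0 − (1/2)·2 = -1.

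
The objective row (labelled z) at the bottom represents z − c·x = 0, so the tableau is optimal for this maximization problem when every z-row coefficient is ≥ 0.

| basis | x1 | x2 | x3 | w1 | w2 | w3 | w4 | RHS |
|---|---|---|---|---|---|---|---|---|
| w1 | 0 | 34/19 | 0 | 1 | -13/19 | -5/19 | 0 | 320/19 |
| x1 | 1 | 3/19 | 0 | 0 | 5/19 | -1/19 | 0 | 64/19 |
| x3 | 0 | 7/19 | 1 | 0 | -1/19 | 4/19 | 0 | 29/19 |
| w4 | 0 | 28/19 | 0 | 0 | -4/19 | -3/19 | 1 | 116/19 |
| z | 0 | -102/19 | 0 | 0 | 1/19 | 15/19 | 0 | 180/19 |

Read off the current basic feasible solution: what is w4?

116/19

w4 is basic (row 4); its value is the RHS of that row, 116/19.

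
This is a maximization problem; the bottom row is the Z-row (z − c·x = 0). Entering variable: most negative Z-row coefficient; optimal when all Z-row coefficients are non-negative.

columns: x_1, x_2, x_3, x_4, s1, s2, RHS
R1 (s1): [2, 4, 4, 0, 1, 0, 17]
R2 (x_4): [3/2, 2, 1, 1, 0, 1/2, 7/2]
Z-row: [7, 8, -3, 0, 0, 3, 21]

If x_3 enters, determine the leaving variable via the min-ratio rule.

Column x_3 entries and ratios — s1: 17/4 = 17/4; x_4: (7/2)/1 = 7/2.
Smallest ratio is 7/2 in the row of x_4, so x_4 leaves.

x_4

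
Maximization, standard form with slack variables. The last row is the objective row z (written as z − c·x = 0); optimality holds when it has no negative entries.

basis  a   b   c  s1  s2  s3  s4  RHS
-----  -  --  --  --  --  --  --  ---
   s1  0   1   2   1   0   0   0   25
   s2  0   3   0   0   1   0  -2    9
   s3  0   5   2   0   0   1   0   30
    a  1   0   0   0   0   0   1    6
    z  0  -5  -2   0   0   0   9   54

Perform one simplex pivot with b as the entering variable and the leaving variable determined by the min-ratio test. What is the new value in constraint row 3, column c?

Ratio test on column b — row 1: 25/1 = 25; row 2: 9/3 = 3; row 3: 30/5 = 6; row 4: entry 0 ≤ 0. Minimum is 3 at row 2 (s2 leaves); pivot element 3.
Divide row 2 by 3; eliminate column b from the other rows.
Row 3 update in column c: 2 − 5·0 = 2.

2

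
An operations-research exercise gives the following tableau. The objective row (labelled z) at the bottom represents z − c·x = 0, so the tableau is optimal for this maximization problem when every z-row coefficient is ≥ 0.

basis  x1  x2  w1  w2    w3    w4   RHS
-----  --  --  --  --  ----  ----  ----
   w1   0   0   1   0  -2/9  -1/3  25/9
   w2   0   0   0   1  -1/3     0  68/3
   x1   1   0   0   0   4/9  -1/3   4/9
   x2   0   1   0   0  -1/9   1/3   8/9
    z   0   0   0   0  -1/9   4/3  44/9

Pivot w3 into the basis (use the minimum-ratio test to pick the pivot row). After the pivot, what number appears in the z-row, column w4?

Ratio test on column w3 — row 1: entry -2/9 ≤ 0; row 2: entry -1/3 ≤ 0; row 3: (4/9)/(4/9) = 1; row 4: entry -1/9 ≤ 0. Minimum is 1 at row 3 (x1 leaves); pivot element 4/9.
Divide row 3 by 4/9; eliminate column w3 from the other rows.
z-row update in column w4: 4/3 − (-1/9)·(-3/4) = 5/4.

5/4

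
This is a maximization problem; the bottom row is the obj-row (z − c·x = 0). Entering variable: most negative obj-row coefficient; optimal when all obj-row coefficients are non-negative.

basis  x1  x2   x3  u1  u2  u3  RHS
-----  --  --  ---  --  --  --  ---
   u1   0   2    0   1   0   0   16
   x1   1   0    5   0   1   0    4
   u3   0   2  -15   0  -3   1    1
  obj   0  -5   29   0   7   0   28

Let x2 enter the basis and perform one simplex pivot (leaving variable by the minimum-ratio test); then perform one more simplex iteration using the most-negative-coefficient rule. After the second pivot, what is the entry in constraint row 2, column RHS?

Ratio test on column x2 — row 1: 16/2 = 8; row 2: entry 0 ≤ 0; row 3: 1/2 = 1/2. Minimum is 1/2 at row 3 (u3 leaves); pivot element 2.
Divide row 3 by 2; eliminate column x2 from the other rows.
Second iteration: most negative obj-row entry is -17/2 in column x3, so x3 enters.
Ratio test on column x3 — row 1: 15/15 = 1; row 2: 4/5 = 4/5; row 3: entry -15/2 ≤ 0. Minimum is 4/5 at row 2 (x1 leaves); pivot element 5.
Divide row 2 by 5; eliminate column x3 from the other rows.
After both pivots, the entry at constraint row 2, column RHS is 4/5.

4/5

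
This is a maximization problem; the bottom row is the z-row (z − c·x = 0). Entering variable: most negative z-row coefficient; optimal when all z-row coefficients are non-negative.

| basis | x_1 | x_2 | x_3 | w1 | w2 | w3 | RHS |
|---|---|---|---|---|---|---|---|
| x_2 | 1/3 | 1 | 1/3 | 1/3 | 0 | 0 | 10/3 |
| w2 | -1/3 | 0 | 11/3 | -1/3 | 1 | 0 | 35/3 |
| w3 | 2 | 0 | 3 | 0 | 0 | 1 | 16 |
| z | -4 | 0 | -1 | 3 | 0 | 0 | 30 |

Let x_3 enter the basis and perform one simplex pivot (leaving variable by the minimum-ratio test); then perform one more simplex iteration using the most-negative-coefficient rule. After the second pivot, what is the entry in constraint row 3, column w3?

11/25

Ratio test on column x_3 — row 1: (10/3)/(1/3) = 10; row 2: (35/3)/(11/3) = 35/11; row 3: 16/3 = 16/3. Minimum is 35/11 at row 2 (w2 leaves); pivot element 11/3.
Divide row 2 by 11/3; eliminate column x_3 from the other rows.
Second iteration: most negative z-row entry is -45/11 in column x_1, so x_1 enters.
Ratio test on column x_1 — row 1: (25/11)/(4/11) = 25/4; row 2: entry -1/11 ≤ 0; row 3: (71/11)/(25/11) = 71/25. Minimum is 71/25 at row 3 (w3 leaves); pivot element 25/11.
Divide row 3 by 25/11; eliminate column x_1 from the other rows.
After both pivots, the entry at constraint row 3, column w3 is 11/25.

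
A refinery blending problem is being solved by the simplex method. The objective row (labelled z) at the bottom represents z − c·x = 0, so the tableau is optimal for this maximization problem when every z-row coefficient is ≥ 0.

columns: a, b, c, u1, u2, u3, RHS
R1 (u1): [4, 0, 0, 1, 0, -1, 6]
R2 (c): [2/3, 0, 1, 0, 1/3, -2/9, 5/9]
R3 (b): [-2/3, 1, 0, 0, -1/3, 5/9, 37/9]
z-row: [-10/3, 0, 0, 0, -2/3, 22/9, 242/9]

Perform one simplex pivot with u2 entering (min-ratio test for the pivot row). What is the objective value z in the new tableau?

Ratio test on column u2 — row 1: entry 0 ≤ 0; row 2: (5/9)/(1/3) = 5/3; row 3: entry -1/3 ≤ 0. Minimum is 5/3 at row 2 (c leaves); pivot element 1/3.
Pivot on row 2; the z-row RHS becomes 242/9 − (-2/3)·(5/3) = 28.

28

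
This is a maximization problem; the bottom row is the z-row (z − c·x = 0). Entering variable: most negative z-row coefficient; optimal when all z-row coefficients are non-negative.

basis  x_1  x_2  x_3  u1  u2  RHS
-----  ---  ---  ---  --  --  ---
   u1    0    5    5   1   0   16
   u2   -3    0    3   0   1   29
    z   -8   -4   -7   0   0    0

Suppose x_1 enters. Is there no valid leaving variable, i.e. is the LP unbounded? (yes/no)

yes

Every constraint-row entry in column x_1 is ≤ 0, so increasing x_1 is unbounded.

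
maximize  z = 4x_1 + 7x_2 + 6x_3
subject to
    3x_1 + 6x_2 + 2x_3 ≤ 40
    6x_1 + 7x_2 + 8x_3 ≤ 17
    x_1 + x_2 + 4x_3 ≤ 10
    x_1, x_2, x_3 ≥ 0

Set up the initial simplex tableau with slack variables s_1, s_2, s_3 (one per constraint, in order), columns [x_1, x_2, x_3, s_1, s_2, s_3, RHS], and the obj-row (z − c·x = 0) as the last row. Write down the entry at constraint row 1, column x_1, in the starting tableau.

Constraint 1 has coefficient 3 on x_1.

3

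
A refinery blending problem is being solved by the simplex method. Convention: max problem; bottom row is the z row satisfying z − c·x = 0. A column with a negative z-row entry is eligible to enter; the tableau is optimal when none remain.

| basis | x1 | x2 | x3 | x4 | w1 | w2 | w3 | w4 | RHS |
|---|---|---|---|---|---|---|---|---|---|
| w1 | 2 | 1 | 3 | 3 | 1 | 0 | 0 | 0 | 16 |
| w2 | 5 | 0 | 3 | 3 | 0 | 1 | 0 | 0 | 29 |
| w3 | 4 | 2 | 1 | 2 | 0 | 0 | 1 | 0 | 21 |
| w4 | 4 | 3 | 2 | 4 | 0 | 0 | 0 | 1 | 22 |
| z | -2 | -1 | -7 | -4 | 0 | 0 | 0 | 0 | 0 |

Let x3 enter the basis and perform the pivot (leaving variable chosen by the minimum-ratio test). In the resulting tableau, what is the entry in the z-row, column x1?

Ratio test on column x3 — row 1: 16/3 = 16/3; row 2: 29/3 = 29/3; row 3: 21/1 = 21; row 4: 22/2 = 11. Minimum is 16/3 at row 1 (w1 leaves); pivot element 3.
Divide row 1 by 3; eliminate column x3 from the other rows.
z-row update in column x1: -2 − (-7)·(2/3) = 8/3.

8/3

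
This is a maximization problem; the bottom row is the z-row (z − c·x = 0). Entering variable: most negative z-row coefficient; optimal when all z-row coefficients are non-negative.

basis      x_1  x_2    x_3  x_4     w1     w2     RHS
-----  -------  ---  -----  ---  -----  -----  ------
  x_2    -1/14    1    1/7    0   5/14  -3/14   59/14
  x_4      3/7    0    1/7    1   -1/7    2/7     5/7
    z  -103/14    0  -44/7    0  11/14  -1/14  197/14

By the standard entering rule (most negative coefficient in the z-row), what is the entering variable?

Negative z-row entries: x_1: -103/14, x_3: -44/7, w2: -1/14.
The most negative is -103/14 in column x_1, so x_1 enters.

x_1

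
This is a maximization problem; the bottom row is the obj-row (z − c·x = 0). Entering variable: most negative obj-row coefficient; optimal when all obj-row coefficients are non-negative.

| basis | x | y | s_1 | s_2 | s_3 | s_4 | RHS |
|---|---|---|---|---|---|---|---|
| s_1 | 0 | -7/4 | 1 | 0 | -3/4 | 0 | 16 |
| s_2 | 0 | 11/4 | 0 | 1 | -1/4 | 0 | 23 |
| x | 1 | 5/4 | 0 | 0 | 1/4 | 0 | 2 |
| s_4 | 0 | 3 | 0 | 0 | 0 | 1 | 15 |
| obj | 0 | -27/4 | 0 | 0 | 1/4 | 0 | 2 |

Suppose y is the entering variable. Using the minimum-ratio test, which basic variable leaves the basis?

Column y entries and ratios — s_1: -7/4 ≤ 0, skip; s_2: 23/(11/4) = 92/11; x: 2/(5/4) = 8/5; s_4: 15/3 = 5.
Smallest ratio is 8/5 in the row of x, so x leaves.

x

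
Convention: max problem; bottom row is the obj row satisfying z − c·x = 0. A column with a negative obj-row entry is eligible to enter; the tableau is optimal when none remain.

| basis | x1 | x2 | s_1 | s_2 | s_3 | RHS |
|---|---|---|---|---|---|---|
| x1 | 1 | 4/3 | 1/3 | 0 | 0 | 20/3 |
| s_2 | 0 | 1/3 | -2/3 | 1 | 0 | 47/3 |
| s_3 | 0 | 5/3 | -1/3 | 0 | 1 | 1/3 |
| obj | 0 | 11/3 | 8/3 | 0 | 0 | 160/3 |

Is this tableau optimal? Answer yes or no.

Every obj-row coefficient is ≥ 0, so the tableau is optimal.

yes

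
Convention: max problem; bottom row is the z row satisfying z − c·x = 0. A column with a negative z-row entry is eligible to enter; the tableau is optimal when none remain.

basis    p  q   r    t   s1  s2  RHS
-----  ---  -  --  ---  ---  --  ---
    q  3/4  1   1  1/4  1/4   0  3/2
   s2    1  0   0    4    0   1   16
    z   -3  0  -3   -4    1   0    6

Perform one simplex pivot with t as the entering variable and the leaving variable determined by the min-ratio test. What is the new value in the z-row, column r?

Ratio test on column t — row 1: (3/2)/(1/4) = 6; row 2: 16/4 = 4. Minimum is 4 at row 2 (s2 leaves); pivot element 4.
Divide row 2 by 4; eliminate column t from the other rows.
z-row update in column r: -3 − (-4)·0 = -3.

-3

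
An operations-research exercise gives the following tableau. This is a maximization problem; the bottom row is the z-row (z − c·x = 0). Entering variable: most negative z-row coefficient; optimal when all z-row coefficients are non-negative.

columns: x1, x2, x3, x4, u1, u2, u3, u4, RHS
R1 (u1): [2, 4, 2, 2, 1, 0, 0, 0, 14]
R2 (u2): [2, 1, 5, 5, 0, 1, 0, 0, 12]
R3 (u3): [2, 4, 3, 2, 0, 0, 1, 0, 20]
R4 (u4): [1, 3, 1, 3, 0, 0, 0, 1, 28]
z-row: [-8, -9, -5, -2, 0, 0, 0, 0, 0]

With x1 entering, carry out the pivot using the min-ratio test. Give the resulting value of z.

Ratio test on column x1 — row 1: 14/2 = 7; row 2: 12/2 = 6; row 3: 20/2 = 10; row 4: 28/1 = 28. Minimum is 6 at row 2 (u2 leaves); pivot element 2.
Pivot on row 2; the z-row RHS becomes 0 − (-8)·6 = 48.

48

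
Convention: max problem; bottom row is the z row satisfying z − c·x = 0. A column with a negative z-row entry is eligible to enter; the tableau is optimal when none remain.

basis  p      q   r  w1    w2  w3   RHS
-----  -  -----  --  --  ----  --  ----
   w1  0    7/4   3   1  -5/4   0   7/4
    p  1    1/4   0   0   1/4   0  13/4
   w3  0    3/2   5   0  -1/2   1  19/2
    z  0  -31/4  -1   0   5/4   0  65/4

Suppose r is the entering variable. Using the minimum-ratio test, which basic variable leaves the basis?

Column r entries and ratios — w1: (7/4)/3 = 7/12; p: 0 ≤ 0, skip; w3: (19/2)/5 = 19/10.
Smallest ratio is 7/12 in the row of w1, so w1 leaves.

w1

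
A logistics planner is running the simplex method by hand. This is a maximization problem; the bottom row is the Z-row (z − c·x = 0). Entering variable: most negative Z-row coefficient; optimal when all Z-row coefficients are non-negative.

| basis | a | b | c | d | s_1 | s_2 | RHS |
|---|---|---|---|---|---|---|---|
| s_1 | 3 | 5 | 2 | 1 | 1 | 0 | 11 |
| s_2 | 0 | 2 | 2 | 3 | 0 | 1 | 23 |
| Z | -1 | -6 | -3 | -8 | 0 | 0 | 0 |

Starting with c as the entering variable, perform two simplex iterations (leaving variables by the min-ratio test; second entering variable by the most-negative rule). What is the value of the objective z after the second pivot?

111/2

Ratio test on column c — row 1: 11/2 = 11/2; row 2: 23/2 = 23/2. Minimum is 11/2 at row 1 (s_1 leaves); pivot element 2.
Pivot on row 1; the Z-row RHS becomes 0 − (-3)·(11/2) = 33/2.
Next entering variable (most negative Z-row entry -13/2): d.
Ratio test on column d — row 1: (11/2)/(1/2) = 11; row 2: 12/2 = 6. Minimum is 6 at row 2 (s_2 leaves); pivot element 2.
After the second pivot the Z-row RHS is 33/2 − (-13/2)·6 = 111/2.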